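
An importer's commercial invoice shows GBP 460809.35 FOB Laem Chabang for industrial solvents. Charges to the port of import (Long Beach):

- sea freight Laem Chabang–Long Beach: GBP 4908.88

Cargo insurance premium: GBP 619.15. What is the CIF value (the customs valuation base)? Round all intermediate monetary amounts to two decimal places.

CIF value: GBP 466337.38

CIF = FOB price + freight + insurance
CIF = 460809.35 + 4908.88 + 619.15 = 466337.38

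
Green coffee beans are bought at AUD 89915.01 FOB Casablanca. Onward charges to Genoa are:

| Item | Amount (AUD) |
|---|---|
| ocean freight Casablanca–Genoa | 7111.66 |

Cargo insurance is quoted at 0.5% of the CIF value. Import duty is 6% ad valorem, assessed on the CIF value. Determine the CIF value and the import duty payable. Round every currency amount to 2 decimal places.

Let C be the CIF value. C = FOB price + freight + 0.5% × C
C − 0.5% × C = 89915.01 + 7111.66
0.995 × C = 97026.67
C = 97026.67 / 0.995 = 97514.24
Insurance premium = 0.5% × 97514.24 = 487.57
Import duty = 97514.24 × 6% = 5850.85

CIF value: AUD 97514.24; import duty: AUD 5850.85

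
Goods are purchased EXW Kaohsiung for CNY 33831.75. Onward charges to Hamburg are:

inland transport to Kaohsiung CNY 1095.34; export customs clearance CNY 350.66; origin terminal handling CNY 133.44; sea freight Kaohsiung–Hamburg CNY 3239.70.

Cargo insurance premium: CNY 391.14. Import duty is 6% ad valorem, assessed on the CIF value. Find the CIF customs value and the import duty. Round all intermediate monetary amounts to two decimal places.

CIF value: CNY 39042.03; import duty: CNY 2342.52

CIF = EXW price + pre-shipment costs + freight + insurance
CIF = 33831.75 + 1095.34 + 350.66 + 133.44 + 3239.70 + 391.14 = 39042.03
Import duty = 39042.03 × 6% = 2342.52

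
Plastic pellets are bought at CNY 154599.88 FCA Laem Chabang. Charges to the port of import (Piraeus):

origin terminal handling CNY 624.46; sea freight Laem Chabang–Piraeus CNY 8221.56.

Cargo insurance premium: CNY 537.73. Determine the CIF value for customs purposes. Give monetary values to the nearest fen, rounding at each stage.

CIF = FCA price + pre-shipment costs + freight + insurance
CIF = 154599.88 + 624.46 + 8221.56 + 537.73 = 163983.63

CIF value: CNY 163983.63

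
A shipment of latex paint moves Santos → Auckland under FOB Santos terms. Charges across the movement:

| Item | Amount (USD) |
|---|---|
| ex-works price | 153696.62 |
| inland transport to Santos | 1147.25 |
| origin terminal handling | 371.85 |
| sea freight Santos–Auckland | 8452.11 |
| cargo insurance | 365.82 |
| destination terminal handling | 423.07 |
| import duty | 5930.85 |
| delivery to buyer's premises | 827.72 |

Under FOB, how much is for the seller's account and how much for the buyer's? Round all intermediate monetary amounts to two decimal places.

FOB: the seller bears costs until goods are on board at the origin port; the buyer bears freight, insurance and all costs thereafter.
Seller's account: goods 153696.62 + inland to port 1147.25 + origin terminal 371.85 = 155215.72
Buyer's account: freight 8452.11 + insurance 365.82 + destination terminal 423.07 + duty 5930.85 + delivery 827.72 = 15999.57

Seller: USD 155215.72; buyer: USD 15999.57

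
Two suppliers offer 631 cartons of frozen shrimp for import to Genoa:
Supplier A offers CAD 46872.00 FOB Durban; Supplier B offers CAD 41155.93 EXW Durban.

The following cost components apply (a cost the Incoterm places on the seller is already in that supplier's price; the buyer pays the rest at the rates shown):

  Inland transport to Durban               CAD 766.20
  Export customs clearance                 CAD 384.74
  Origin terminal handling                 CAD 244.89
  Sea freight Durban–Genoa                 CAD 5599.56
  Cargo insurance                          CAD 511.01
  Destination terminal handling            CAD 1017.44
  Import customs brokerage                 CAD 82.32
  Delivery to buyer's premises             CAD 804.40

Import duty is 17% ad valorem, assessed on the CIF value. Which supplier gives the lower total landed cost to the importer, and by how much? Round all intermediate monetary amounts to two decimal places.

Supplier B is cheaper by CAD 5054.68

Supplier A (FOB):
CIF value = FOB price + freight + insurance = 46872.00 + 5599.56 + 511.01 = 52982.57
Import duty = 52982.57 × 17% = 9007.04
Buyer bears (A): 5599.56 + 511.01 + 1017.44 + 82.32 + 804.40 = 8014.73
Landed cost (A) = invoice 46872.00 + 8014.73 + duty 9007.04 = 63893.77
Supplier B (EXW):
CIF value = EXW price + inland to port + export clearance + origin terminal + freight + insurance = 41155.93 + 766.20 + 384.74 + 244.89 + 5599.56 + 511.01 = 48662.33
Import duty = 48662.33 × 17% = 8272.60
Buyer bears (B): 766.20 + 384.74 + 244.89 + 5599.56 + 511.01 + 1017.44 + 82.32 + 804.40 = 9410.56
Landed cost (B) = invoice 41155.93 + 9410.56 + duty 8272.60 = 58839.09
Difference = |63893.77 − 58839.09| = 5054.68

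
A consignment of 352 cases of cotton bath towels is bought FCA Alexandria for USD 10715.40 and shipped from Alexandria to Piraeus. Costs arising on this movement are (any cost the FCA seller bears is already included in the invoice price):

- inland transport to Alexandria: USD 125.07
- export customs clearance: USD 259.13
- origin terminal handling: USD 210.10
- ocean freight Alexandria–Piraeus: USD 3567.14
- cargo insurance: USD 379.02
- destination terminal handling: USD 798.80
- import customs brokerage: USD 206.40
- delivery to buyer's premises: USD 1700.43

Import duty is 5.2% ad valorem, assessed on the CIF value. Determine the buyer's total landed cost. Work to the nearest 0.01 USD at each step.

Total landed cost: USD 18350.62

FCA: the seller delivers export-cleared goods to the carrier; the buyer bears costs from that point.
Already in the invoice (seller's account under FCA): inland to port, export clearance — exclude.
CIF value = FCA price + origin terminal + freight + insurance = 10715.40 + 210.10 + 3567.14 + 379.02 = 14871.66
Import duty = 14871.66 × 5.2% = 773.33
Buyer bears: origin terminal 210.10 + freight 3567.14 + insurance 379.02 + destination terminal 798.80 + brokerage 206.40 + delivery 1700.43 + duty 773.33 = 7635.22
Landed cost = invoice 10715.40 + 7635.22 = 18350.62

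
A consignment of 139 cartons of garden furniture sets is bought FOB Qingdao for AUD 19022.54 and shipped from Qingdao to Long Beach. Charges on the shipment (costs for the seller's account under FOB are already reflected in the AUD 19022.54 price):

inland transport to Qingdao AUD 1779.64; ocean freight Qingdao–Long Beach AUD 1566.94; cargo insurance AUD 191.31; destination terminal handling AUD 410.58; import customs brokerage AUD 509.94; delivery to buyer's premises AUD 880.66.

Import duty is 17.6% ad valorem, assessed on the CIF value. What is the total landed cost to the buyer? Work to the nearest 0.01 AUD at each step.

Total landed cost: AUD 26239.39

FOB: the seller bears costs until goods are on board at the origin port; the buyer bears freight, insurance and all costs thereafter.
Already in the invoice (seller's account under FOB): inland to port — exclude.
CIF value = FOB price + freight + insurance = 19022.54 + 1566.94 + 191.31 = 20780.79
Import duty = 20780.79 × 17.6% = 3657.42
Buyer bears: freight 1566.94 + insurance 191.31 + destination terminal 410.58 + brokerage 509.94 + delivery 880.66 + duty 3657.42 = 7216.85
Landed cost = invoice 19022.54 + 7216.85 = 26239.39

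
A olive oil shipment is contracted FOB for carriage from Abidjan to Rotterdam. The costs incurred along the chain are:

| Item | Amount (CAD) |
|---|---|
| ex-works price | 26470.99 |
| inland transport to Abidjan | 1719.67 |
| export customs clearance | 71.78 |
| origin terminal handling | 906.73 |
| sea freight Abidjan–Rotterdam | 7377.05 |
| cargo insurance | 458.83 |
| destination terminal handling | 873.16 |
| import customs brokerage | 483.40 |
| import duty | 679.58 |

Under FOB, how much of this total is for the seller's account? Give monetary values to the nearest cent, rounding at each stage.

FOB: the seller bears costs until goods are on board at the origin port; the buyer bears freight, insurance and all costs thereafter.
Seller's account: goods 26470.99 + inland to port 1719.67 + export clearance 71.78 + origin terminal 906.73 = 29169.17
Buyer's account: freight 7377.05 + insurance 458.83 + destination terminal 873.16 + brokerage 483.40 + duty 679.58 = 9872.02

Seller's account: CAD 29169.17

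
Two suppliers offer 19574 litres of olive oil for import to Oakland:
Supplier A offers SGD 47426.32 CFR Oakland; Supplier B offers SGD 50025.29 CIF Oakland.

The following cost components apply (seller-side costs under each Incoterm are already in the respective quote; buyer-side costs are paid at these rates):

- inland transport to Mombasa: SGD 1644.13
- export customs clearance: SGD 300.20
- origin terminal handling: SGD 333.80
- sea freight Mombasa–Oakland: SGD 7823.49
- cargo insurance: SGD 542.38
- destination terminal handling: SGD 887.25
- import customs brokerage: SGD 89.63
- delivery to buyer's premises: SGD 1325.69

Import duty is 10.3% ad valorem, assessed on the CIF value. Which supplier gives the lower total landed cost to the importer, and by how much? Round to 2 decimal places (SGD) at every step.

Supplier A is cheaper by SGD 2268.41

Supplier A (CFR):
CIF value = CFR price + insurance = 47426.32 + 542.38 = 47968.70
Import duty = 47968.70 × 10.3% = 4940.78
Buyer bears (A): 542.38 + 887.25 + 89.63 + 1325.69 = 2844.95
Landed cost (A) = invoice 47426.32 + 2844.95 + duty 4940.78 = 55212.05
Supplier B (CIF):
The CIF price already equals the CIF value: 50025.29
Import duty = 50025.29 × 10.3% = 5152.60
Buyer bears (B): 887.25 + 89.63 + 1325.69 = 2302.57
Landed cost (B) = invoice 50025.29 + 2302.57 + duty 5152.60 = 57480.46
Difference = |55212.05 − 57480.46| = 2268.41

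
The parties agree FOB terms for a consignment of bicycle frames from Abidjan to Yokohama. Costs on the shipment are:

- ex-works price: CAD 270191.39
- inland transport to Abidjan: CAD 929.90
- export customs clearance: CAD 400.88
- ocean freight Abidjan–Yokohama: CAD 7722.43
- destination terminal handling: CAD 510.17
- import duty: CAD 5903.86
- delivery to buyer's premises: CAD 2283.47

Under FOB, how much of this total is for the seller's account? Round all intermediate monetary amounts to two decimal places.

FOB: the seller bears costs until goods are on board at the origin port; the buyer bears freight, insurance and all costs thereafter.
Seller's account: goods 270191.39 + inland to port 929.90 + export clearance 400.88 = 271522.17
Buyer's account: freight 7722.43 + destination terminal 510.17 + duty 5903.86 + delivery 2283.47 = 16419.93

Seller's account: CAD 271522.17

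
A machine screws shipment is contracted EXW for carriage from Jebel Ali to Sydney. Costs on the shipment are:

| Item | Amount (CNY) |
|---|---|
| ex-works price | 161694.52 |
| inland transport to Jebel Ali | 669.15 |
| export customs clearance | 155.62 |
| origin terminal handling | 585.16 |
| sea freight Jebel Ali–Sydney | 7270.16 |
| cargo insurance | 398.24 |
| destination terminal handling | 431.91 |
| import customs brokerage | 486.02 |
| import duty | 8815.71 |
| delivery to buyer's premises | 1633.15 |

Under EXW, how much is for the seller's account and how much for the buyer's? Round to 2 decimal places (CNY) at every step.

Seller: CNY 161694.52; buyer: CNY 20445.12

EXW: the seller makes goods available at their premises; the buyer bears all onward costs.
Seller's account: goods 161694.52 = 161694.52
Buyer's account: inland to port 669.15 + export clearance 155.62 + origin terminal 585.16 + freight 7270.16 + insurance 398.24 + destination terminal 431.91 + brokerage 486.02 + duty 8815.71 + delivery 1633.15 = 20445.12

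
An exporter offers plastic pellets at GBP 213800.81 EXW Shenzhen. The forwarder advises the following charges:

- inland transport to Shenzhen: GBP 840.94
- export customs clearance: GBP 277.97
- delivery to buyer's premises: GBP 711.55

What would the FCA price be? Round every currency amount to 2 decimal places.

FCA price: GBP 214919.72

Not relevant to the conversion: delivery — on the buyer under both terms; not part of either seller's price.
From EXW to FCA, the seller additionally bears: inland to port, export clearance.
FCA price = 213800.81 + 840.94 + 277.97 = 214919.72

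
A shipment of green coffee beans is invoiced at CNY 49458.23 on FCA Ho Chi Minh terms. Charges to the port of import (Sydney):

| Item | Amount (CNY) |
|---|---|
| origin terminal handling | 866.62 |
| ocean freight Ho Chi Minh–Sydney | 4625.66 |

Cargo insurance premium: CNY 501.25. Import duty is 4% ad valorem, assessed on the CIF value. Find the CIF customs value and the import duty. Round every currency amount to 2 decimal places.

CIF = FCA price + pre-shipment costs + freight + insurance
CIF = 49458.23 + 866.62 + 4625.66 + 501.25 = 55451.76
Import duty = 55451.76 × 4% = 2218.07

CIF value: CNY 55451.76; import duty: CNY 2218.07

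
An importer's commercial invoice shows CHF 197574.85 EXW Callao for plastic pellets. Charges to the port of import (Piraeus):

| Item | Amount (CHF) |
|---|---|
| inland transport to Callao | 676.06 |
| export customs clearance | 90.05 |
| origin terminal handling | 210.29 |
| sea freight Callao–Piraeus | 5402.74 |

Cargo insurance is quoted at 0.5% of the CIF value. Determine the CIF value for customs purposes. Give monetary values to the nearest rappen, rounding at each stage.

CIF value: CHF 204978.88

Let C be the CIF value. C = EXW price + pre-shipment costs + freight + 0.5% × C
C − 0.5% × C = 197574.85 + 676.06 + 90.05 + 210.29 + 5402.74
0.995 × C = 203953.99
C = 203953.99 / 0.995 = 204978.88
Insurance premium = 0.5% × 204978.88 = 1024.89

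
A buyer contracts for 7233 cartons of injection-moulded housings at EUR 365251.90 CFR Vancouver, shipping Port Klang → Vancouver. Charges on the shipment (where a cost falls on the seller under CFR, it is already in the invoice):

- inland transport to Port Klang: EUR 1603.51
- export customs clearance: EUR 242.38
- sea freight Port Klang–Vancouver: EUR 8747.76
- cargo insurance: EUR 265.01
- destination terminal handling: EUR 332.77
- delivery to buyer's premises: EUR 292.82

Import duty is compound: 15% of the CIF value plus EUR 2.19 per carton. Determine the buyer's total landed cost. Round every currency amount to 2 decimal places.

CFR: the seller pays costs through ocean freight to the destination port, but not insurance.
Already in the invoice (seller's account under CFR): inland to port, export clearance, freight — exclude.
CIF value = CFR price + insurance = 365251.90 + 265.01 = 365516.91
Ad valorem component: 365516.91 × 15% = 54827.54
Specific component: 7233 × 2.19 = 15840.27
Import duty = 54827.54 + 15840.27 = 70667.81
Buyer bears: insurance 265.01 + destination terminal 332.77 + delivery 292.82 + duty 70667.81 = 71558.41
Landed cost = invoice 365251.90 + 71558.41 = 436810.31

Total landed cost: EUR 436810.31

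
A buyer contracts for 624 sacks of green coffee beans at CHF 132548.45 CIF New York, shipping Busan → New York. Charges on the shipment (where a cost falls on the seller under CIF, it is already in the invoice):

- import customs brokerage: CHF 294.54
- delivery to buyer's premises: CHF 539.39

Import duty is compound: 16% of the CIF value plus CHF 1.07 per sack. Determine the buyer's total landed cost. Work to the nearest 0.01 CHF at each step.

Total landed cost: CHF 155257.81

CIF: the seller pays costs through ocean freight and marine insurance to the destination port.
The CIF price already equals the CIF value: 132548.45
Ad valorem component: 132548.45 × 16% = 21207.75
Specific component: 624 × 1.07 = 667.68
Import duty = 21207.75 + 667.68 = 21875.43
Buyer bears: brokerage 294.54 + delivery 539.39 + duty 21875.43 = 22709.36
Landed cost = invoice 132548.45 + 22709.36 = 155257.81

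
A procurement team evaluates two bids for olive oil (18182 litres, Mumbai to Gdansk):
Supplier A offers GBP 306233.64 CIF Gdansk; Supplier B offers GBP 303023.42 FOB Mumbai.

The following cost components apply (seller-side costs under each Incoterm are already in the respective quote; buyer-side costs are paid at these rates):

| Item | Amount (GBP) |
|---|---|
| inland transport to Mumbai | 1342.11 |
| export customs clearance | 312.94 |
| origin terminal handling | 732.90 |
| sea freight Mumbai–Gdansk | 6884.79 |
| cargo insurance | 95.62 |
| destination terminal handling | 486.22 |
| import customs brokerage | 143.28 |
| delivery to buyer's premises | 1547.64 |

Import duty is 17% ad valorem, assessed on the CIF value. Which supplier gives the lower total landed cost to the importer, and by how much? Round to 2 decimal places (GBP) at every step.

Supplier A is cheaper by GBP 4411.12

Supplier A (CIF):
The CIF price already equals the CIF value: 306233.64
Import duty = 306233.64 × 17% = 52059.72
Buyer bears (A): 486.22 + 143.28 + 1547.64 = 2177.14
Landed cost (A) = invoice 306233.64 + 2177.14 + duty 52059.72 = 360470.50
Supplier B (FOB):
CIF value = FOB price + freight + insurance = 303023.42 + 6884.79 + 95.62 = 310003.83
Import duty = 310003.83 × 17% = 52700.65
Buyer bears (B): 6884.79 + 95.62 + 486.22 + 143.28 + 1547.64 = 9157.55
Landed cost (B) = invoice 303023.42 + 9157.55 + duty 52700.65 = 364881.62
Difference = |360470.50 − 364881.62| = 4411.12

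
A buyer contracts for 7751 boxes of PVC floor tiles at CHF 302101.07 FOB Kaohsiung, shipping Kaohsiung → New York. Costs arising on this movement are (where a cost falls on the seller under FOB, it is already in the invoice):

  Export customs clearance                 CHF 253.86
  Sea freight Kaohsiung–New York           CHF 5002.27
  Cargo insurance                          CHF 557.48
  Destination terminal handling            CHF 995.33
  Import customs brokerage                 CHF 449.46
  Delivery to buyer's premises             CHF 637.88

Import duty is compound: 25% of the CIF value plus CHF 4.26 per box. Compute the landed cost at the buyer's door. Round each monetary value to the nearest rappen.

Total landed cost: CHF 419677.96

FOB: the seller bears costs until goods are on board at the origin port; the buyer bears freight, insurance and all costs thereafter.
Already in the invoice (seller's account under FOB): export clearance — exclude.
CIF value = FOB price + freight + insurance = 302101.07 + 5002.27 + 557.48 = 307660.82
Ad valorem component: 307660.82 × 25% = 76915.21
Specific component: 7751 × 4.26 = 33019.26
Import duty = 76915.21 + 33019.26 = 109934.47
Buyer bears: freight 5002.27 + insurance 557.48 + destination terminal 995.33 + brokerage 449.46 + delivery 637.88 + duty 109934.47 = 117576.89
Landed cost = invoice 302101.07 + 117576.89 = 419677.96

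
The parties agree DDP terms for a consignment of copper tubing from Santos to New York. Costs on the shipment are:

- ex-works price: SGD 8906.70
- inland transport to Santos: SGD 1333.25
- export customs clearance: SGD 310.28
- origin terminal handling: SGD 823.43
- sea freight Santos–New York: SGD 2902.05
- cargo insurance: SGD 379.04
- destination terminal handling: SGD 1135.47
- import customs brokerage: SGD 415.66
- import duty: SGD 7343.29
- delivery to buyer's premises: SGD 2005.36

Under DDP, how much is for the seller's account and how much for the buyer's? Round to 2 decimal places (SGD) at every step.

Seller: SGD 25554.53; buyer: SGD 0.00

DDP: the seller bears all costs including import duty.
Seller's account: goods 8906.70 + inland to port 1333.25 + export clearance 310.28 + origin terminal 823.43 + freight 2902.05 + insurance 379.04 + destination terminal 1135.47 + brokerage 415.66 + duty 7343.29 + delivery 2005.36 = 25554.53
Buyer's account: 0.00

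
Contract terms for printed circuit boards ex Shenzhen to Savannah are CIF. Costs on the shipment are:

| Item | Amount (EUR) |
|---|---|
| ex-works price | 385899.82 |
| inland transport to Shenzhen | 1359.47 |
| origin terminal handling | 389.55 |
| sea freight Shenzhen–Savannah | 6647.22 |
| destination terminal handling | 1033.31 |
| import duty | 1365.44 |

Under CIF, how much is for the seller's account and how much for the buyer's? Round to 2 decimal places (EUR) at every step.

CIF: the seller pays costs through ocean freight and marine insurance to the destination port.
Seller's account: goods 385899.82 + inland to port 1359.47 + origin terminal 389.55 + freight 6647.22 = 394296.06
Buyer's account: destination terminal 1033.31 + duty 1365.44 = 2398.75

Seller: EUR 394296.06; buyer: EUR 2398.75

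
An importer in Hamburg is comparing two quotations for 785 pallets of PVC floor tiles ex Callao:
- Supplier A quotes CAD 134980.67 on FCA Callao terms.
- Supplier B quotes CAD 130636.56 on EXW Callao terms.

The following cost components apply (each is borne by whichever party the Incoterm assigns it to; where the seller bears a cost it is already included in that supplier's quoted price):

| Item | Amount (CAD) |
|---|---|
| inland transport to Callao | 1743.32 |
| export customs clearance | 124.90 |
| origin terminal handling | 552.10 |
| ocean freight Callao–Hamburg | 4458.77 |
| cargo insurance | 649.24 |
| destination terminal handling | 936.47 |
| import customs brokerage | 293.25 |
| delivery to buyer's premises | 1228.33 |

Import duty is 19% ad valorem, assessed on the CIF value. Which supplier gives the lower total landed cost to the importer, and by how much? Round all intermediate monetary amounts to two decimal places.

Supplier A (FCA):
CIF value = FCA price + origin terminal + freight + insurance = 134980.67 + 552.10 + 4458.77 + 649.24 = 140640.78
Import duty = 140640.78 × 19% = 26721.75
Buyer bears (A): 552.10 + 4458.77 + 649.24 + 936.47 + 293.25 + 1228.33 = 8118.16
Landed cost (A) = invoice 134980.67 + 8118.16 + duty 26721.75 = 169820.58
Supplier B (EXW):
CIF value = EXW price + inland to port + export clearance + origin terminal + freight + insurance = 130636.56 + 1743.32 + 124.90 + 552.10 + 4458.77 + 649.24 = 138164.89
Import duty = 138164.89 × 19% = 26251.33
Buyer bears (B): 1743.32 + 124.90 + 552.10 + 4458.77 + 649.24 + 936.47 + 293.25 + 1228.33 = 9986.38
Landed cost (B) = invoice 130636.56 + 9986.38 + duty 26251.33 = 166874.27
Difference = |169820.58 − 166874.27| = 2946.31

Supplier B is cheaper by CAD 2946.31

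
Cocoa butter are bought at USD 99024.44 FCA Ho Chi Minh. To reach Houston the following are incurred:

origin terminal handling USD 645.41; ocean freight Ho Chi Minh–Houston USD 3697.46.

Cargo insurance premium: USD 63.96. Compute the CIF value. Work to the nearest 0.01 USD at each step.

CIF value: USD 103431.27

CIF = FCA price + pre-shipment costs + freight + insurance
CIF = 99024.44 + 645.41 + 3697.46 + 63.96 = 103431.27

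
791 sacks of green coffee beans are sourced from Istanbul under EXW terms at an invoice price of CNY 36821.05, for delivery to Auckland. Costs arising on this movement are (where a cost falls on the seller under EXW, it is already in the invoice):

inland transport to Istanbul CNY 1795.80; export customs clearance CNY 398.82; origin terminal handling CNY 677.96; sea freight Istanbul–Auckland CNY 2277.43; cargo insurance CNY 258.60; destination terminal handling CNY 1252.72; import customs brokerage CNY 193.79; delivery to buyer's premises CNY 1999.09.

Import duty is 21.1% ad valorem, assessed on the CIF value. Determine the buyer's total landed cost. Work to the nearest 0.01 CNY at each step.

EXW: the seller makes goods available at their premises; the buyer bears all onward costs.
CIF value = EXW price + inland to port + export clearance + origin terminal + freight + insurance = 36821.05 + 1795.80 + 398.82 + 677.96 + 2277.43 + 258.60 = 42229.66
Import duty = 42229.66 × 21.1% = 8910.46
Buyer bears: inland to port 1795.80 + export clearance 398.82 + origin terminal 677.96 + freight 2277.43 + insurance 258.60 + destination terminal 1252.72 + brokerage 193.79 + delivery 1999.09 + duty 8910.46 = 17764.67
Landed cost = invoice 36821.05 + 17764.67 = 54585.72

Total landed cost: CNY 54585.72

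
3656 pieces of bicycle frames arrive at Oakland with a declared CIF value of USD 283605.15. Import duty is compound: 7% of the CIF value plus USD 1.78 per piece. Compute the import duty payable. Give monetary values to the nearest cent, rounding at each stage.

Import duty: USD 26360.04

Ad valorem component: 283605.15 × 7% = 19852.36
Specific component: 3656 × 1.78 = 6507.68
Import duty = 19852.36 + 6507.68 = 26360.04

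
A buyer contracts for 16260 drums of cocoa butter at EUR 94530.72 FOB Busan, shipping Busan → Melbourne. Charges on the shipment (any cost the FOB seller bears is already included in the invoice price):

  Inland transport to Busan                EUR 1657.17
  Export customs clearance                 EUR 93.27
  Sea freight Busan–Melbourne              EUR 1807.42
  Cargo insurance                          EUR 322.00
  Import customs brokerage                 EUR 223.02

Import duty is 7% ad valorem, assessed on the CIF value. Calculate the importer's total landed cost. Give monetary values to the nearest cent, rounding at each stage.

Total landed cost: EUR 103649.37

FOB: the seller bears costs until goods are on board at the origin port; the buyer bears freight, insurance and all costs thereafter.
Already in the invoice (seller's account under FOB): inland to port, export clearance — exclude.
CIF value = FOB price + freight + insurance = 94530.72 + 1807.42 + 322.00 = 96660.14
Import duty = 96660.14 × 7% = 6766.21
Buyer bears: freight 1807.42 + insurance 322.00 + brokerage 223.02 + duty 6766.21 = 9118.65
Landed cost = invoice 94530.72 + 9118.65 = 103649.37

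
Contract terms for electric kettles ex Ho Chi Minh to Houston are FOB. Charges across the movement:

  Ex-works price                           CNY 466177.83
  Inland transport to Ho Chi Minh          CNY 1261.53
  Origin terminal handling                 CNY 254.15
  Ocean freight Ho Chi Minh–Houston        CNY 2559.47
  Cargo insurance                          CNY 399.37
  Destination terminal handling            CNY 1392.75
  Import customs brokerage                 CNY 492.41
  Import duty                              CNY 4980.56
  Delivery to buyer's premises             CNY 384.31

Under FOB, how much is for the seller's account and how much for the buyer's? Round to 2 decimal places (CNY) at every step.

FOB: the seller bears costs until goods are on board at the origin port; the buyer bears freight, insurance and all costs thereafter.
Seller's account: goods 466177.83 + inland to port 1261.53 + origin terminal 254.15 = 467693.51
Buyer's account: freight 2559.47 + insurance 399.37 + destination terminal 1392.75 + brokerage 492.41 + duty 4980.56 + delivery 384.31 = 10208.87

Seller: CNY 467693.51; buyer: CNY 10208.87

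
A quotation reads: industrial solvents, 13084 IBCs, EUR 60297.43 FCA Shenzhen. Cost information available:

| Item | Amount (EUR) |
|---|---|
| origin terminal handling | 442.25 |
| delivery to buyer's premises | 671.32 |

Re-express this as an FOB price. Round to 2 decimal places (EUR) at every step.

Not relevant to the conversion: delivery — on the buyer under both terms; not part of either seller's price.
From FCA to FOB, the seller additionally bears: origin terminal.
FOB price = 60297.43 + 442.25 = 60739.68

FOB price: EUR 60739.68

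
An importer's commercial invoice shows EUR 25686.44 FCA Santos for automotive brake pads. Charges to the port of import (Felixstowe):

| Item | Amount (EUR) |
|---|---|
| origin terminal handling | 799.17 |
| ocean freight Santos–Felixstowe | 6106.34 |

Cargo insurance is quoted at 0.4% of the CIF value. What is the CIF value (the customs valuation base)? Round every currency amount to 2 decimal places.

CIF value: EUR 32722.84

Let C be the CIF value. C = FCA price + pre-shipment costs + freight + 0.4% × C
C − 0.4% × C = 25686.44 + 799.17 + 6106.34
0.996 × C = 32591.95
C = 32591.95 / 0.996 = 32722.84
Insurance premium = 0.4% × 32722.84 = 130.89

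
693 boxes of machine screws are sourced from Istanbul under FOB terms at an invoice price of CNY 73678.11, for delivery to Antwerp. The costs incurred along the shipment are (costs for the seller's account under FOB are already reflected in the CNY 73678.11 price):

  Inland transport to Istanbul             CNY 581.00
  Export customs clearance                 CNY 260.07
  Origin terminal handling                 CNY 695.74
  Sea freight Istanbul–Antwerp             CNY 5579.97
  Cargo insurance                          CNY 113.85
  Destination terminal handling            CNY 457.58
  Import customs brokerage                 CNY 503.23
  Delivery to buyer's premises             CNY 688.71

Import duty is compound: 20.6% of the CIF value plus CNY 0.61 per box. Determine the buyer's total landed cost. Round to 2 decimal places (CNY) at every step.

FOB: the seller bears costs until goods are on board at the origin port; the buyer bears freight, insurance and all costs thereafter.
Already in the invoice (seller's account under FOB): inland to port, export clearance, origin terminal — exclude.
CIF value = FOB price + freight + insurance = 73678.11 + 5579.97 + 113.85 = 79371.93
Ad valorem component: 79371.93 × 20.6% = 16350.62
Specific component: 693 × 0.61 = 422.73
Import duty = 16350.62 + 422.73 = 16773.35
Buyer bears: freight 5579.97 + insurance 113.85 + destination terminal 457.58 + brokerage 503.23 + delivery 688.71 + duty 16773.35 = 24116.69
Landed cost = invoice 73678.11 + 24116.69 = 97794.80

Total landed cost: CNY 97794.80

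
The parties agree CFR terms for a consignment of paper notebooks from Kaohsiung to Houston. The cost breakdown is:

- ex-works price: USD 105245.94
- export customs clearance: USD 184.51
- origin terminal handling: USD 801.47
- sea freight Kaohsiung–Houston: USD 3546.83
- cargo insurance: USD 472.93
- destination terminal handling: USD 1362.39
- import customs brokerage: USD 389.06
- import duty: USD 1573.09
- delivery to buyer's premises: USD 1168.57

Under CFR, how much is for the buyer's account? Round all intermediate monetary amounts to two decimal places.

CFR: the seller pays costs through ocean freight to the destination port, but not insurance.
Seller's account: goods 105245.94 + export clearance 184.51 + origin terminal 801.47 + freight 3546.83 = 109778.75
Buyer's account: insurance 472.93 + destination terminal 1362.39 + brokerage 389.06 + duty 1573.09 + delivery 1168.57 = 4966.04

Buyer's account: USD 4966.04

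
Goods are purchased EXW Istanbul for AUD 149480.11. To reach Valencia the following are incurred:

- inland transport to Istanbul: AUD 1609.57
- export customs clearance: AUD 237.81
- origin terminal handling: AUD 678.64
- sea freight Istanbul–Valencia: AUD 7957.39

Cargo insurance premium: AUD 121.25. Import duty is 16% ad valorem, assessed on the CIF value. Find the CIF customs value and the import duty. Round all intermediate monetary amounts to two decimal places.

CIF = EXW price + pre-shipment costs + freight + insurance
CIF = 149480.11 + 1609.57 + 237.81 + 678.64 + 7957.39 + 121.25 = 160084.77
Import duty = 160084.77 × 16% = 25613.56

CIF value: AUD 160084.77; import duty: AUD 25613.56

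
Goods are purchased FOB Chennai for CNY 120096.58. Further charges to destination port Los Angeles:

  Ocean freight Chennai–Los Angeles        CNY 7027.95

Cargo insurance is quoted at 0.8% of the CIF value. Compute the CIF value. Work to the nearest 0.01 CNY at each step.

CIF value: CNY 128149.73

Let C be the CIF value. C = FOB price + freight + 0.8% × C
C − 0.8% × C = 120096.58 + 7027.95
0.992 × C = 127124.53
C = 127124.53 / 0.992 = 128149.73
Insurance premium = 0.8% × 128149.73 = 1025.20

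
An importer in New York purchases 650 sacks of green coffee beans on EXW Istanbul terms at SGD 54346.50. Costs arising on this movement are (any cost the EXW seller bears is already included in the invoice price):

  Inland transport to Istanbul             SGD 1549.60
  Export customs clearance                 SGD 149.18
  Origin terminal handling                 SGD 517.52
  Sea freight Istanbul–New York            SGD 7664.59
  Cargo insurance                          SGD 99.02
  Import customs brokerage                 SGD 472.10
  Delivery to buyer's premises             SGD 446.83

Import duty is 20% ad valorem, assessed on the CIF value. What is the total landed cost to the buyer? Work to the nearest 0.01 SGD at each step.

Total landed cost: SGD 78110.62

EXW: the seller makes goods available at their premises; the buyer bears all onward costs.
CIF value = EXW price + inland to port + export clearance + origin terminal + freight + insurance = 54346.50 + 1549.60 + 149.18 + 517.52 + 7664.59 + 99.02 = 64326.41
Import duty = 64326.41 × 20% = 12865.28
Buyer bears: inland to port 1549.60 + export clearance 149.18 + origin terminal 517.52 + freight 7664.59 + insurance 99.02 + brokerage 472.10 + delivery 446.83 + duty 12865.28 = 23764.12
Landed cost = invoice 54346.50 + 23764.12 = 78110.62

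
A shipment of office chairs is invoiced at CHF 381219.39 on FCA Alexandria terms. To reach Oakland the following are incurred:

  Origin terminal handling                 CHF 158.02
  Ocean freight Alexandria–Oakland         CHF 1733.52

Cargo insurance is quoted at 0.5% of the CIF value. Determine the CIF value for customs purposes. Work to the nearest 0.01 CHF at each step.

CIF value: CHF 385036.11

Let C be the CIF value. C = FCA price + pre-shipment costs + freight + 0.5% × C
C − 0.5% × C = 381219.39 + 158.02 + 1733.52
0.995 × C = 383110.93
C = 383110.93 / 0.995 = 385036.11
Insurance premium = 0.5% × 385036.11 = 1925.18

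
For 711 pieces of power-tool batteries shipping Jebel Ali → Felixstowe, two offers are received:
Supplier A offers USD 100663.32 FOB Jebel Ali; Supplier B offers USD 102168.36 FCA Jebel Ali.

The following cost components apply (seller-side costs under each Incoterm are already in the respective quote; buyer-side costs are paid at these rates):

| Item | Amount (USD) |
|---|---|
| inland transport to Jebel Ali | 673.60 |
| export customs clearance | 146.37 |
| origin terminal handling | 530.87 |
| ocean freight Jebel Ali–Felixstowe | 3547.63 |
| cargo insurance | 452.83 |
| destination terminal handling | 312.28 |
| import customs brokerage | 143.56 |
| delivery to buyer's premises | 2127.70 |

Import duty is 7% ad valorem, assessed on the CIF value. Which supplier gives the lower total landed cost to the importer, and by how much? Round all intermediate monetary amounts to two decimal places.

Supplier A (FOB):
CIF value = FOB price + freight + insurance = 100663.32 + 3547.63 + 452.83 = 104663.78
Import duty = 104663.78 × 7% = 7326.46
Buyer bears (A): 3547.63 + 452.83 + 312.28 + 143.56 + 2127.70 = 6584.00
Landed cost (A) = invoice 100663.32 + 6584.00 + duty 7326.46 = 114573.78
Supplier B (FCA):
CIF value = FCA price + origin terminal + freight + insurance = 102168.36 + 530.87 + 3547.63 + 452.83 = 106699.69
Import duty = 106699.69 × 7% = 7468.98
Buyer bears (B): 530.87 + 3547.63 + 452.83 + 312.28 + 143.56 + 2127.70 = 7114.87
Landed cost (B) = invoice 102168.36 + 7114.87 + duty 7468.98 = 116752.21
Difference = |114573.78 − 116752.21| = 2178.43

Supplier A is cheaper by USD 2178.43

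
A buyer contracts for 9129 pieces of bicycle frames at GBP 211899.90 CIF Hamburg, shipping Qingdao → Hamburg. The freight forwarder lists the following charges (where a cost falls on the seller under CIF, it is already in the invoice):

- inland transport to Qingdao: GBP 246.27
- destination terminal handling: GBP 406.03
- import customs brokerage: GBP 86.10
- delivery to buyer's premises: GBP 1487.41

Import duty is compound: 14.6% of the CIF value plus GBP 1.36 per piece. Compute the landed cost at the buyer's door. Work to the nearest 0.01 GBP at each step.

CIF: the seller pays costs through ocean freight and marine insurance to the destination port.
Already in the invoice (seller's account under CIF): inland to port — exclude.
The CIF price already equals the CIF value: 211899.90
Ad valorem component: 211899.90 × 14.6% = 30937.39
Specific component: 9129 × 1.36 = 12415.44
Import duty = 30937.39 + 12415.44 = 43352.83
Buyer bears: destination terminal 406.03 + brokerage 86.10 + delivery 1487.41 + duty 43352.83 = 45332.37
Landed cost = invoice 211899.90 + 45332.37 = 257232.27

Total landed cost: GBP 257232.27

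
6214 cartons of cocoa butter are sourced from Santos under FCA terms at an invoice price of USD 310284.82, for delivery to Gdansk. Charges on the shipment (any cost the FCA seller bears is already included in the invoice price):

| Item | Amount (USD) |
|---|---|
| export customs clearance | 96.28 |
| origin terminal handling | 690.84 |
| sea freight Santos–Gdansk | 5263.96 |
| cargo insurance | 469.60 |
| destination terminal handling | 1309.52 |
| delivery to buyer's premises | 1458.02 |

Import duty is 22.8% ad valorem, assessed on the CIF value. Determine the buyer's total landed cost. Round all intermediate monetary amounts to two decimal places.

Total landed cost: USD 391686.46

FCA: the seller delivers export-cleared goods to the carrier; the buyer bears costs from that point.
Already in the invoice (seller's account under FCA): export clearance — exclude.
CIF value = FCA price + origin terminal + freight + insurance = 310284.82 + 690.84 + 5263.96 + 469.60 = 316709.22
Import duty = 316709.22 × 22.8% = 72209.70
Buyer bears: origin terminal 690.84 + freight 5263.96 + insurance 469.60 + destination terminal 1309.52 + delivery 1458.02 + duty 72209.70 = 81401.64
Landed cost = invoice 310284.82 + 81401.64 = 391686.46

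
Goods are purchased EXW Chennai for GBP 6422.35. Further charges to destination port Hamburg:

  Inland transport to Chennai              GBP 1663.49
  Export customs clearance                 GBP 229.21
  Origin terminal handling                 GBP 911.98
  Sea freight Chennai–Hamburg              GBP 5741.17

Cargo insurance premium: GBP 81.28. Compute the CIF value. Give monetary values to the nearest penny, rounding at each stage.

CIF value: GBP 15049.48

CIF = EXW price + pre-shipment costs + freight + insurance
CIF = 6422.35 + 1663.49 + 229.21 + 911.98 + 5741.17 + 81.28 = 15049.48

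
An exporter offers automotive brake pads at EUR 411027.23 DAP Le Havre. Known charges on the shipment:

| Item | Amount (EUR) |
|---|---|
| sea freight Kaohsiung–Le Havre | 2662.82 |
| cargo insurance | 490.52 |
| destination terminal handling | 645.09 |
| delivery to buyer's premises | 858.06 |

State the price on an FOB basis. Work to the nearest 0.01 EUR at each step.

From DAP to FOB, the seller no longer bears: freight, insurance, destination terminal, delivery.
FOB price = 411027.23 − 2662.82 − 490.52 − 645.09 − 858.06 = 406370.74

FOB price: EUR 406370.74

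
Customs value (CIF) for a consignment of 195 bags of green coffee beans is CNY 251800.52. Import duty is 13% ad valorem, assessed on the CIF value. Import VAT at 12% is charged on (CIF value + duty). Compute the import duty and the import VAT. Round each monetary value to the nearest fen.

Import duty = 251800.52 × 13% = 32734.07
VAT base = CIF + duty = 251800.52 + 32734.07 = 284534.59
Import VAT = 284534.59 × 12% = 34144.15

Import duty: CNY 32734.07; import VAT: CNY 34144.15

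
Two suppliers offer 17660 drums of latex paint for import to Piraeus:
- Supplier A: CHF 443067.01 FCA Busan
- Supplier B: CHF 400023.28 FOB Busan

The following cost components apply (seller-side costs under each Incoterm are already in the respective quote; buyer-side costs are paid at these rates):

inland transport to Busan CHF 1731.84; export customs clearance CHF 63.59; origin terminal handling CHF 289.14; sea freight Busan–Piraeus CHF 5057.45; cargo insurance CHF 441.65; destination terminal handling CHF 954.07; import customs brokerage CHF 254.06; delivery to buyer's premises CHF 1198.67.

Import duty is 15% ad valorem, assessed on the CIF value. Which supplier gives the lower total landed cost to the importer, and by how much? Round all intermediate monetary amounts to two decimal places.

Supplier B is cheaper by CHF 49832.80

Supplier A (FCA):
CIF value = FCA price + origin terminal + freight + insurance = 443067.01 + 289.14 + 5057.45 + 441.65 = 448855.25
Import duty = 448855.25 × 15% = 67328.29
Buyer bears (A): 289.14 + 5057.45 + 441.65 + 954.07 + 254.06 + 1198.67 = 8195.04
Landed cost (A) = invoice 443067.01 + 8195.04 + duty 67328.29 = 518590.34
Supplier B (FOB):
CIF value = FOB price + freight + insurance = 400023.28 + 5057.45 + 441.65 = 405522.38
Import duty = 405522.38 × 15% = 60828.36
Buyer bears (B): 5057.45 + 441.65 + 954.07 + 254.06 + 1198.67 = 7905.90
Landed cost (B) = invoice 400023.28 + 7905.90 + duty 60828.36 = 468757.54
Difference = |518590.34 − 468757.54| = 49832.80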